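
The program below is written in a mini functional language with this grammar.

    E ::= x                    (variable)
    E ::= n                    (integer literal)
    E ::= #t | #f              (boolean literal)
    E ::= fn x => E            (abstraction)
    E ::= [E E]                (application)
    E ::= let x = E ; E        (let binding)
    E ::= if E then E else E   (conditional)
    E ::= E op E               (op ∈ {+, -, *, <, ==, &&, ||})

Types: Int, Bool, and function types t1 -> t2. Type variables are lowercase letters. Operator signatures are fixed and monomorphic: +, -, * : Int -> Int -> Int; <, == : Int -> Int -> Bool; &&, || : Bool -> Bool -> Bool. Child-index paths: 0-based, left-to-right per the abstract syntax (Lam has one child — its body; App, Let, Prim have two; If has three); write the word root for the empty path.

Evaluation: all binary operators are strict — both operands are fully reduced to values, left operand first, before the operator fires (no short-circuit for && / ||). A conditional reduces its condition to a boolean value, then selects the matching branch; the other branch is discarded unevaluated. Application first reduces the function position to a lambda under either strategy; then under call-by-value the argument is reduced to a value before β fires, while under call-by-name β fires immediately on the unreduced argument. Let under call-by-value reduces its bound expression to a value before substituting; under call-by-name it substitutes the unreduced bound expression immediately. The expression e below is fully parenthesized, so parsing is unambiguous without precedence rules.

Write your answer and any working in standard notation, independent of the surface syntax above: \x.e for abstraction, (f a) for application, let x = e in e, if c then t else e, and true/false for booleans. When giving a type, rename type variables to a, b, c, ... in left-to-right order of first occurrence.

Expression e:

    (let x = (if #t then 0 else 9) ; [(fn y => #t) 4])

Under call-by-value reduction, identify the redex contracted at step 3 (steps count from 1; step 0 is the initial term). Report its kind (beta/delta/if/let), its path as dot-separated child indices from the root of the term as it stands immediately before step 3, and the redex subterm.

Derivation:
step 0: (let x = (if true then 0 else 9) in ((\y.true) 4))
step 1: [if@0] (let x = 0 in ((\y.true) 4))
step 2: [let@root] ((\y.true) 4)
step 3: [beta@root] true

Answer: beta at root : ((\y.true) 4)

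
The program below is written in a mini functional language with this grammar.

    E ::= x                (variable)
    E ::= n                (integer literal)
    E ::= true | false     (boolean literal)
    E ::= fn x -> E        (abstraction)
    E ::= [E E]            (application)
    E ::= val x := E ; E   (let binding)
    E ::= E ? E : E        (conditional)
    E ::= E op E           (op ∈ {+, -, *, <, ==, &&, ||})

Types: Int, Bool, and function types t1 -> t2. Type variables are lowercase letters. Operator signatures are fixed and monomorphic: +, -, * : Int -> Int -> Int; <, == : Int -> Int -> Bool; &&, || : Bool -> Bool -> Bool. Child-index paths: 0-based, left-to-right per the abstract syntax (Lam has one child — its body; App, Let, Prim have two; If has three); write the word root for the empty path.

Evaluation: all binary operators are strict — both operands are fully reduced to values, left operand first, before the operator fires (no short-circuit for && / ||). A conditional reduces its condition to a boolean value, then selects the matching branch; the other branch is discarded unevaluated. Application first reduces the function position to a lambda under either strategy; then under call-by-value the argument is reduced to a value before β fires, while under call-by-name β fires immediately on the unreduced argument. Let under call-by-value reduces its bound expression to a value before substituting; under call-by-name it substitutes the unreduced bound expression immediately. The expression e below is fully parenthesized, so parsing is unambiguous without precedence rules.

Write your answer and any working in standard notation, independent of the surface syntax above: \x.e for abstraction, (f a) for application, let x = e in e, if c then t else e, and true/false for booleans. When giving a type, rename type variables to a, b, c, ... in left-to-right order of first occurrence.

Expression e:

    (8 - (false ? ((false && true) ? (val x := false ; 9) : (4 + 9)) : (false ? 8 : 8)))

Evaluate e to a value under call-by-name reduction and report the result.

Answer: 0

Trace:
step 0: (8 - (if false then (if (false && true) then (let x = false in 9) else (4 + 9)) else (if false then 8 else 8)))
step 1: [if@1] (8 - (if false then 8 else 8))
step 2: [if@1] (8 - 8)
step 3: [delta@root] 0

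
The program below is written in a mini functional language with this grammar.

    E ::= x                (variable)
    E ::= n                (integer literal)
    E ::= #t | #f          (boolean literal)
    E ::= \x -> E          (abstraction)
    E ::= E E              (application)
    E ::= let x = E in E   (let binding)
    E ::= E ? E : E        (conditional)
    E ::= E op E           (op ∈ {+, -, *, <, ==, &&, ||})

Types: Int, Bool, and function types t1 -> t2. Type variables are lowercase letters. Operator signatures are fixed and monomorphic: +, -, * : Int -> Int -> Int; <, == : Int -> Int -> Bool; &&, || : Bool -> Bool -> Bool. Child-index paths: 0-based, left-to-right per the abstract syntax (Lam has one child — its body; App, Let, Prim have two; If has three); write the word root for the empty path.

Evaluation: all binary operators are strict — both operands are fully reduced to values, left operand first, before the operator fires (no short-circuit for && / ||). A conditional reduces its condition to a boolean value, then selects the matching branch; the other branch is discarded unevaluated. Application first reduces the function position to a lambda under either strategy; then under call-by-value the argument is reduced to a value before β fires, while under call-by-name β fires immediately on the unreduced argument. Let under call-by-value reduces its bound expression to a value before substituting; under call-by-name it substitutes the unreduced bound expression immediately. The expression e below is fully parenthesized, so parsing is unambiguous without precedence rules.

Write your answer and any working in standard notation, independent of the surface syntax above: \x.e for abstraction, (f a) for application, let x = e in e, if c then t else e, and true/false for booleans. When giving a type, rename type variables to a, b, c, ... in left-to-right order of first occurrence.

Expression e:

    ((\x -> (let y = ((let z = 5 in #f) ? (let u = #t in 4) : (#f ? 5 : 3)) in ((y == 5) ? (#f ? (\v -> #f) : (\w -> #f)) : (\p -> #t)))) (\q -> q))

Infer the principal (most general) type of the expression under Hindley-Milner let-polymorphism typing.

Working:
let z : Int
  unify Bool ~ Bool
let u : Bool
  unify Bool ~ Bool
  unify Int ~ Int
  unify Int ~ Int
let y : Int
y : Int
  unify Int ~ Int
  unify Int ~ Int
  unify Bool ~ Bool
  unify Bool ~ Bool
\v._ : b -> Bool
\w._ : c -> Bool
  unify b -> Bool ~ c -> Bool
  unify b ~ c
  unify Bool ~ Bool
\p._ : d -> Bool
  unify c -> Bool ~ d -> Bool
  unify c ~ d
  unify Bool ~ Bool
\x._ : a -> d -> Bool
q : e
\q._ : e -> e
  unify a -> d -> Bool ~ (e -> e) -> f
  unify a ~ e -> e
  unify d -> Bool ~ f
_ _ : d -> Bool

Answer: a -> Bool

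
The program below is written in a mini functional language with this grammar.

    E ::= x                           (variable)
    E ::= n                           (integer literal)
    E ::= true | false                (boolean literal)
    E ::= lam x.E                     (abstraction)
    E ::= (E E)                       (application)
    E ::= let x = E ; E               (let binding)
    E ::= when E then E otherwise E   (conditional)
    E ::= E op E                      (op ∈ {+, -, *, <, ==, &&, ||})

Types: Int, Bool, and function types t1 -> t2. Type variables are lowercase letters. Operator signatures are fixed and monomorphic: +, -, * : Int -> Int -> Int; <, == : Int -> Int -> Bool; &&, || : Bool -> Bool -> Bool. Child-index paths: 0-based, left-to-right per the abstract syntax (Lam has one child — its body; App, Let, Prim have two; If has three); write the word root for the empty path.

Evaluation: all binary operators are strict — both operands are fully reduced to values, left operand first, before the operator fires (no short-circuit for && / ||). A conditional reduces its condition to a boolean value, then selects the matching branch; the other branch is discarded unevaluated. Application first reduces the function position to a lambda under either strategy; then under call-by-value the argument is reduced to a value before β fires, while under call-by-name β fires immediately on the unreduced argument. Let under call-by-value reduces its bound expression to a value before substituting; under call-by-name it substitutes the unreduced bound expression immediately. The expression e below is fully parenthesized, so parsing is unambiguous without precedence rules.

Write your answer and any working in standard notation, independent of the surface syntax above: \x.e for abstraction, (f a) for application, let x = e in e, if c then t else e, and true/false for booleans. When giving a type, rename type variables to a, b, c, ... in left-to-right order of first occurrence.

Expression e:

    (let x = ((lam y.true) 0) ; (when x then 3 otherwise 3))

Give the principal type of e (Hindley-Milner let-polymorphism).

Answer: Int

Derivation:
\y._ : a -> Bool
  unify a -> Bool ~ Int -> b
  unify a ~ Int
  unify Bool ~ b
_ _ : Bool
let x : Bool
x : Bool
  unify Bool ~ Bool
  unify Int ~ Int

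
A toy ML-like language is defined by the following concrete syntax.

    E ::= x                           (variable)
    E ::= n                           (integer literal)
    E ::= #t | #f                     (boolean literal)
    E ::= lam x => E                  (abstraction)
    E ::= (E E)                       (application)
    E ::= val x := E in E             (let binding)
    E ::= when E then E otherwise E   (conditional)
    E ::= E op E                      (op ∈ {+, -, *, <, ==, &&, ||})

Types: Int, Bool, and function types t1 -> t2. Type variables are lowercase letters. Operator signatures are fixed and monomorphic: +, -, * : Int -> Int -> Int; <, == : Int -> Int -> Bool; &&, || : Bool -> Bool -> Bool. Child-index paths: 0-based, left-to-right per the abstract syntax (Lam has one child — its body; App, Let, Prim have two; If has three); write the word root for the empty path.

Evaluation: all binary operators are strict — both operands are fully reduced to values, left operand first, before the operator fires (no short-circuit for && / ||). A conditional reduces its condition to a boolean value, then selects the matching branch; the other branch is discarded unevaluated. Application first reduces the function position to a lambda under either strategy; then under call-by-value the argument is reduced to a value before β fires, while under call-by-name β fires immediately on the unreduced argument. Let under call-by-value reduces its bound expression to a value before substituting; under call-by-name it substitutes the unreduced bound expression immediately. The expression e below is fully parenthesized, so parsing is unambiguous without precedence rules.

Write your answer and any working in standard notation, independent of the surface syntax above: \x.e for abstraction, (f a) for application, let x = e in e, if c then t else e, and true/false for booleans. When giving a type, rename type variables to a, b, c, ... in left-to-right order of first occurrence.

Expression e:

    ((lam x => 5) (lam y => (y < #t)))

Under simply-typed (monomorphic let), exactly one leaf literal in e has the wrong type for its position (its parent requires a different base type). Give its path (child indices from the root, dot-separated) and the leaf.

Answer: 1.0.1 : true

Derivation:
\x._ : a -> Int
y : b
  unify b ~ Int
  unify Bool ~ Int
  FAIL: mismatch Bool ~ Int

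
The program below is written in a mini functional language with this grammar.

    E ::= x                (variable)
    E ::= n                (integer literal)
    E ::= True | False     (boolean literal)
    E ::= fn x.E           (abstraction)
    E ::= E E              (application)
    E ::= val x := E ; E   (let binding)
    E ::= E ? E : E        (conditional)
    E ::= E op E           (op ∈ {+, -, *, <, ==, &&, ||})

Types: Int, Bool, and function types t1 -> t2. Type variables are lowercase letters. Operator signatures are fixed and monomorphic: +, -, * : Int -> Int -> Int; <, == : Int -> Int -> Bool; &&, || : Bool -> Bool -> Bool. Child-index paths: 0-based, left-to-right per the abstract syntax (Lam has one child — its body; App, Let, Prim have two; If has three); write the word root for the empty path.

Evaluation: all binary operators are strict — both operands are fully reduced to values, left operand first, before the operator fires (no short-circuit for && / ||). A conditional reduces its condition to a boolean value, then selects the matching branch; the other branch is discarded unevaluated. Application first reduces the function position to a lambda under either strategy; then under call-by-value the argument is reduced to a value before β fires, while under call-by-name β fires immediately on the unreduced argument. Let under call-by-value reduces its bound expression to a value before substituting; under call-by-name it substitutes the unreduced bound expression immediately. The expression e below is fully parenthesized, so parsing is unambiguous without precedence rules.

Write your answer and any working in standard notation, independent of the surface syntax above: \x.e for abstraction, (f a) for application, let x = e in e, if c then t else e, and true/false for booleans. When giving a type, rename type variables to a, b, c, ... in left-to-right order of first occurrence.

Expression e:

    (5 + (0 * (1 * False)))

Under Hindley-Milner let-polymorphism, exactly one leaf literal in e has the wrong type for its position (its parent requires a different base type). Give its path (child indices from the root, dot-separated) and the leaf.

Answer: 1.1.1 : false

Working:
  unify Int ~ Int
  unify Int ~ Int
  unify Int ~ Int
  unify Bool ~ Int
  FAIL: mismatch Bool ~ Int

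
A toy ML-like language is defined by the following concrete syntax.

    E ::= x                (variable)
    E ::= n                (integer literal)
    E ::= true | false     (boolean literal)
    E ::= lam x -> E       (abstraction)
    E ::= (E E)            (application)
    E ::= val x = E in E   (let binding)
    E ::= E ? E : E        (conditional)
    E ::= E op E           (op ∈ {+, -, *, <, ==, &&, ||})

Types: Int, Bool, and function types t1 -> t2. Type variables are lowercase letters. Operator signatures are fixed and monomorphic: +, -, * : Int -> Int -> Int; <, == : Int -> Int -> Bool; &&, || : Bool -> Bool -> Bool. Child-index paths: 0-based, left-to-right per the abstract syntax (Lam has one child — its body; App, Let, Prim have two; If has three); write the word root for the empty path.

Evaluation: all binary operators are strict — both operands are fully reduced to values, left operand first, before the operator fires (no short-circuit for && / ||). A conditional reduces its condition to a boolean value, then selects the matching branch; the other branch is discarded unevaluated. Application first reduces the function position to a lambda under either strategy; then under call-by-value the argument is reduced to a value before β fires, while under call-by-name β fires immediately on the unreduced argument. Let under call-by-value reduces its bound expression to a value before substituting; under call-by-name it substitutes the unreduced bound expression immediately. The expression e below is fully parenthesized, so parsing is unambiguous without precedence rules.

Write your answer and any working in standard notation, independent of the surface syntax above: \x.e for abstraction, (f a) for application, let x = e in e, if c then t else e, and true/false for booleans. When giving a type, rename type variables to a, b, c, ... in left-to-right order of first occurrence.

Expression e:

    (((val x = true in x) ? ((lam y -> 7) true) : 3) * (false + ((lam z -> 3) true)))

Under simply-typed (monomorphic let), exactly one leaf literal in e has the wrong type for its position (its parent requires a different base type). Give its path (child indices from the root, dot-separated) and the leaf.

Answer: 1.0 : false

Working:
let x : Bool
x : Bool
  unify Bool ~ Bool
\y._ : a -> Int
  unify a -> Int ~ Bool -> b
  unify a ~ Bool
  unify Int ~ b
_ _ : Int
  unify Int ~ Int
  unify Int ~ Int
  unify Bool ~ Int
  FAIL: mismatch Bool ~ Int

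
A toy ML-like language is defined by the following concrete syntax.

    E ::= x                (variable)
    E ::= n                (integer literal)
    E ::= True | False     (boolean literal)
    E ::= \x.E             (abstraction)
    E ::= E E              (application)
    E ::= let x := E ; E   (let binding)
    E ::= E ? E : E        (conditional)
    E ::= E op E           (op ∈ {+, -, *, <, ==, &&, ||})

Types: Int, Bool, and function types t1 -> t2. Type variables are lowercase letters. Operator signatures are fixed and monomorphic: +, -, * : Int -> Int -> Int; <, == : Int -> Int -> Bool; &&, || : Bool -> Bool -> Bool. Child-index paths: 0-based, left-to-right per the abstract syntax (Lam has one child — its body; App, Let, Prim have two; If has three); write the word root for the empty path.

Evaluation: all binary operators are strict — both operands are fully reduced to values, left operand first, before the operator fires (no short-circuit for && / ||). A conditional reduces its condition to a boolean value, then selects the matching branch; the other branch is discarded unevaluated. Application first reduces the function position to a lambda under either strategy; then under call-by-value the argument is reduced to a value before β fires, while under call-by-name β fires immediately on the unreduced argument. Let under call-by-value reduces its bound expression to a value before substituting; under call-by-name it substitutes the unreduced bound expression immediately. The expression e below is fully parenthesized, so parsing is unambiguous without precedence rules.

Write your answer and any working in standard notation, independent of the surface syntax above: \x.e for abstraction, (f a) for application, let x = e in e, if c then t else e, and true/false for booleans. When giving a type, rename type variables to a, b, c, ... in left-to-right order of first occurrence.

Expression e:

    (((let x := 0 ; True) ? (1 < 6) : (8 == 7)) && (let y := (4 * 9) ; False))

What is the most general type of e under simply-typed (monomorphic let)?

Answer: Bool

Trace:
let x : Int
  unify Bool ~ Bool
  unify Int ~ Int
  unify Int ~ Int
  unify Int ~ Int
  unify Int ~ Int
  unify Bool ~ Bool
  unify Bool ~ Bool
  unify Int ~ Int
  unify Int ~ Int
let y : Int
  unify Bool ~ Bool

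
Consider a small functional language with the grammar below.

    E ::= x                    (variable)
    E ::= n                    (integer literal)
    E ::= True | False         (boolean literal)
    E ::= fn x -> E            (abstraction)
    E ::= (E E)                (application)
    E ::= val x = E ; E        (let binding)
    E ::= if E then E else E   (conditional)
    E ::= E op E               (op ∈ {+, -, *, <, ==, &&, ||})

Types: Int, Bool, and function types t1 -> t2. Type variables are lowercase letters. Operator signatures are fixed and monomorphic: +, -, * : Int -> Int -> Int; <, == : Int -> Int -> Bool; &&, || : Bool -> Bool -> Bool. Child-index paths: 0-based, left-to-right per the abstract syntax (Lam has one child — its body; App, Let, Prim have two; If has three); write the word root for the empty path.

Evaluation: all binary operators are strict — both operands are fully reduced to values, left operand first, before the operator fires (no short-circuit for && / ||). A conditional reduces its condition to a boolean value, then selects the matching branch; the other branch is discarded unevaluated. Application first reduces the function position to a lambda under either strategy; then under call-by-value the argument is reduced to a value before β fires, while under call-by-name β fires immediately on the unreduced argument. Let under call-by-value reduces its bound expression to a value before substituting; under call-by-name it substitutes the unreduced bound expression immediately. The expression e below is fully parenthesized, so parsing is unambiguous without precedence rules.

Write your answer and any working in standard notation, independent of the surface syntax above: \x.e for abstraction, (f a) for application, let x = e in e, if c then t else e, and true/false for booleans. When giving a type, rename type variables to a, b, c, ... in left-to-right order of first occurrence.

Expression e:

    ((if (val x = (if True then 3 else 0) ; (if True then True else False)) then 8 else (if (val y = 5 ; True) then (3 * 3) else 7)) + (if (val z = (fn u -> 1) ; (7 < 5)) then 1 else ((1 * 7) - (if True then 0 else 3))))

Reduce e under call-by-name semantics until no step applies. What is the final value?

Derivation:
step 0: ((if (let x = (if true then 3 else 0) in (if true then true else false)) then 8 else (if (let y = 5 in true) then (3 * 3) else 7)) + (if (let z = (\u.1) in (7 < 5)) then 1 else ((1 * 7) - (if true then 0 else 3))))
step 1: [let@0.0] ((if (if true then true else false) then 8 else (if (let y = 5 in true) then (3 * 3) else 7)) + (if (let z = (\u.1) in (7 < 5)) then 1 else ((1 * 7) - (if true then 0 else 3))))
step 2: [if@0.0] ((if true then 8 else (if (let y = 5 in true) then (3 * 3) else 7)) + (if (let z = (\u.1) in (7 < 5)) then 1 else ((1 * 7) - (if true then 0 else 3))))
step 3: [if@0] (8 + (if (let z = (\u.1) in (7 < 5)) then 1 else ((1 * 7) - (if true then 0 else 3))))
step 4: [let@1.0] (8 + (if (7 < 5) then 1 else ((1 * 7) - (if true then 0 else 3))))
step 5: [delta@1.0] (8 + (if false then 1 else ((1 * 7) - (if true then 0 else 3))))
step 6: [if@1] (8 + ((1 * 7) - (if true then 0 else 3)))
step 7: [delta@1.0] (8 + (7 - (if true then 0 else 3)))
step 8: [if@1.1] (8 + (7 - 0))
step 9: [delta@1] (8 + 7)
step 10: [delta@root] 15

Answer: 15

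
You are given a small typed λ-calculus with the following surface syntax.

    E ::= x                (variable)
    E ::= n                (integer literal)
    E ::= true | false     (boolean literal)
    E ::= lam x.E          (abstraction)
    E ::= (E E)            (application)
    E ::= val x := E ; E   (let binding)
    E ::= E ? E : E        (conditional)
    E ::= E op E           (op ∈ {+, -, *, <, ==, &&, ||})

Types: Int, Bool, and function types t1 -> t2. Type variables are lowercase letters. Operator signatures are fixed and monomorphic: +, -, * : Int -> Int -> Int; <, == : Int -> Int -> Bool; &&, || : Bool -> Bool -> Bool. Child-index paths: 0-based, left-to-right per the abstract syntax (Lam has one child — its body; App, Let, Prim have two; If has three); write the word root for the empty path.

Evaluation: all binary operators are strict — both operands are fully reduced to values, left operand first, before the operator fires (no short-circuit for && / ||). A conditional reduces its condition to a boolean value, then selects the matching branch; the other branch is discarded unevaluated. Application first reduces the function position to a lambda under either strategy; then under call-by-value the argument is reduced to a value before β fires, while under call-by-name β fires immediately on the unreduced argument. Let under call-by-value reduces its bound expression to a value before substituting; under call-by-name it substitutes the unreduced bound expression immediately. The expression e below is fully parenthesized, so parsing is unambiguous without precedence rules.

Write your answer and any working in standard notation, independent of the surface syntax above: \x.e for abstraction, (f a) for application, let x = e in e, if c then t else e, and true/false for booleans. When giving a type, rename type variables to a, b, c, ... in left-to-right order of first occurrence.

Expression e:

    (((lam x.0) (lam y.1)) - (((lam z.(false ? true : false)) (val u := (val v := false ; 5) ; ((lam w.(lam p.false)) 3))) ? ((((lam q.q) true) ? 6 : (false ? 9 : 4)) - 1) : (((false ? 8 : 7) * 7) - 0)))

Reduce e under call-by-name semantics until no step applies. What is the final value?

Answer: -49

Working:
step 0: (((\x.0) (\y.1)) - (if ((\z.(if false then true else false)) (let u = (let v = false in 5) in ((\w.(\p.false)) 3))) then ((if ((\q.q) true) then 6 else (if false then 9 else 4)) - 1) else (((if false then 8 else 7) * 7) - 0)))
step 1: [beta@0] (0 - (if ((\z.(if false then true else false)) (let u = (let v = false in 5) in ((\w.(\p.false)) 3))) then ((if ((\q.q) true) then 6 else (if false then 9 else 4)) - 1) else (((if false then 8 else 7) * 7) - 0)))
step 2: [beta@1.0] (0 - (if (if false then true else false) then ((if ((\q.q) true) then 6 else (if false then 9 else 4)) - 1) else (((if false then 8 else 7) * 7) - 0)))
step 3: [if@1.0] (0 - (if false then ((if ((\q.q) true) then 6 else (if false then 9 else 4)) - 1) else (((if false then 8 else 7) * 7) - 0)))
step 4: [if@1] (0 - (((if false then 8 else 7) * 7) - 0))
step 5: [if@1.0.0] (0 - ((7 * 7) - 0))
step 6: [delta@1.0] (0 - (49 - 0))
step 7: [delta@1] (0 - 49)
step 8: [delta@root] -49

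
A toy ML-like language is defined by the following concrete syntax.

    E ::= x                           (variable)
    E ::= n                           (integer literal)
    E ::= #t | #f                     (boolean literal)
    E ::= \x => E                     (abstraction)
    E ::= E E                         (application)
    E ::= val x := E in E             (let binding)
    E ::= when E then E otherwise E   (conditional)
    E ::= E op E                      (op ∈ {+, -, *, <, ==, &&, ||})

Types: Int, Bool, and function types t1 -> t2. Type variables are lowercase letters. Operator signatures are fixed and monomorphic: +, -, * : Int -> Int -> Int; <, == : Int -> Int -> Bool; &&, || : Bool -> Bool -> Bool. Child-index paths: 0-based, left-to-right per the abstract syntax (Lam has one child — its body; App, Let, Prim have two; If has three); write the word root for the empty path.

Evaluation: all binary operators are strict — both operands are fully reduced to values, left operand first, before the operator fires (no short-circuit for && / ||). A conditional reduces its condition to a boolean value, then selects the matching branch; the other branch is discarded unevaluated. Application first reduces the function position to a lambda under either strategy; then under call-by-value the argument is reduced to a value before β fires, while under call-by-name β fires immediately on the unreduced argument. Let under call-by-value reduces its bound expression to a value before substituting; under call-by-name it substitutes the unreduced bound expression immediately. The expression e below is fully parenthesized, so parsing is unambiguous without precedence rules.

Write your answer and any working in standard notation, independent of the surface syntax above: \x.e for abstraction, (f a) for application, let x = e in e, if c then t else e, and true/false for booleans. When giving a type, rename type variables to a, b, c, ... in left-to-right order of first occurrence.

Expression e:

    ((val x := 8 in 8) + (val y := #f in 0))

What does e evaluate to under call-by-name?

Answer: 8

Derivation:
step 0: ((let x = 8 in 8) + (let y = false in 0))
step 1: [let@0] (8 + (let y = false in 0))
step 2: [let@1] (8 + 0)
step 3: [delta@root] 8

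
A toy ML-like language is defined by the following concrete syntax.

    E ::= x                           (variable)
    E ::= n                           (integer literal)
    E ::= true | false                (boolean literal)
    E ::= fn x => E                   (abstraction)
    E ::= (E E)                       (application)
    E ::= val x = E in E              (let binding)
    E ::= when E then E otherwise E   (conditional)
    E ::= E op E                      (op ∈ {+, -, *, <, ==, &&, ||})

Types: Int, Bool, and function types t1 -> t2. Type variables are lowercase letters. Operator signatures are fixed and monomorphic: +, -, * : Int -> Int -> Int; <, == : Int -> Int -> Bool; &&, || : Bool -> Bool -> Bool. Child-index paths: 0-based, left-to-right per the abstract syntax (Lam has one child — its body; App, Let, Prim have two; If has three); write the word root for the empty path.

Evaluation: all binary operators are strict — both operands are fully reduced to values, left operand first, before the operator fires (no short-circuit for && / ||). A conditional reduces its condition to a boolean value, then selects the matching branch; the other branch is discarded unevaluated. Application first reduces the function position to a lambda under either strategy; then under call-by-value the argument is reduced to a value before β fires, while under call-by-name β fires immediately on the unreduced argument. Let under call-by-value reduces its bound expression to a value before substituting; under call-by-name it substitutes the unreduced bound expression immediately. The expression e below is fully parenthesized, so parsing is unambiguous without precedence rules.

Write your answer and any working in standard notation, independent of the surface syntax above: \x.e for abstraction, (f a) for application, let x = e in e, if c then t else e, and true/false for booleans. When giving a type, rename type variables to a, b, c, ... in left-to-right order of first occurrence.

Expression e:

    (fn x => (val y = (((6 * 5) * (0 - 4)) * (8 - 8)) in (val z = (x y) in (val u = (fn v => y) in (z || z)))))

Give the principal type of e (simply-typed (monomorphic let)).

Answer: (Int -> Bool) -> Bool

Working:
  unify Int ~ Int
  unify Int ~ Int
  unify Int ~ Int
  unify Int ~ Int
  unify Int ~ Int
  unify Int ~ Int
  unify Int ~ Int
  unify Int ~ Int
  unify Int ~ Int
  unify Int ~ Int
let y : Int
x : a
y : Int
  unify a ~ Int -> b
_ _ : b
let z : b
y : Int
\v._ : c -> Int
let u : c -> Int
z : b
  unify b ~ Bool
z : Bool
  unify Bool ~ Bool
\x._ : (Int -> Bool) -> Bool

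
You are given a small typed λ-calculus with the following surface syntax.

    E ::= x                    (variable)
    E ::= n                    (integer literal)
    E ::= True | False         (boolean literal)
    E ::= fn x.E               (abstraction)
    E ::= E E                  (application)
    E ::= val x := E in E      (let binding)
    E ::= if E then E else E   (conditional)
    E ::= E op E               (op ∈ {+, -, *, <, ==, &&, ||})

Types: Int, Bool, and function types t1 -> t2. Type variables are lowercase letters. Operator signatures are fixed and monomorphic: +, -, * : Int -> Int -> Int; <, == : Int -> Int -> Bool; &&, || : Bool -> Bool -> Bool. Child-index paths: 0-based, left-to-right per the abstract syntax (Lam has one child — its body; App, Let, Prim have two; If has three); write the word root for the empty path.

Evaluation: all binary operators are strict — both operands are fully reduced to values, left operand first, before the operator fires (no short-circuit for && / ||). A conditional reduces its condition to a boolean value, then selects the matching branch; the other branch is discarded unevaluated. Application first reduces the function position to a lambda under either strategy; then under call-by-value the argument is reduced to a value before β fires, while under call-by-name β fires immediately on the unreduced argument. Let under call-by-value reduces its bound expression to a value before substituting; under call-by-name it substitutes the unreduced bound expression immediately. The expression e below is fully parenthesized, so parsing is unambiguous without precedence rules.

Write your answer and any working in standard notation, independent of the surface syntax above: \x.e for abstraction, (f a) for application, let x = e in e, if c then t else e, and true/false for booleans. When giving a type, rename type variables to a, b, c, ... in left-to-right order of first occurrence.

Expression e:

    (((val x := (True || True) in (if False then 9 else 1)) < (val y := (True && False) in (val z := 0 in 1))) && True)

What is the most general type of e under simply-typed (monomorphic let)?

Answer: Bool

Derivation:
  unify Bool ~ Bool
  unify Bool ~ Bool
let x : Bool
  unify Bool ~ Bool
  unify Int ~ Int
  unify Int ~ Int
  unify Bool ~ Bool
  unify Bool ~ Bool
let y : Bool
let z : Int
  unify Int ~ Int
  unify Bool ~ Bool
  unify Bool ~ Bool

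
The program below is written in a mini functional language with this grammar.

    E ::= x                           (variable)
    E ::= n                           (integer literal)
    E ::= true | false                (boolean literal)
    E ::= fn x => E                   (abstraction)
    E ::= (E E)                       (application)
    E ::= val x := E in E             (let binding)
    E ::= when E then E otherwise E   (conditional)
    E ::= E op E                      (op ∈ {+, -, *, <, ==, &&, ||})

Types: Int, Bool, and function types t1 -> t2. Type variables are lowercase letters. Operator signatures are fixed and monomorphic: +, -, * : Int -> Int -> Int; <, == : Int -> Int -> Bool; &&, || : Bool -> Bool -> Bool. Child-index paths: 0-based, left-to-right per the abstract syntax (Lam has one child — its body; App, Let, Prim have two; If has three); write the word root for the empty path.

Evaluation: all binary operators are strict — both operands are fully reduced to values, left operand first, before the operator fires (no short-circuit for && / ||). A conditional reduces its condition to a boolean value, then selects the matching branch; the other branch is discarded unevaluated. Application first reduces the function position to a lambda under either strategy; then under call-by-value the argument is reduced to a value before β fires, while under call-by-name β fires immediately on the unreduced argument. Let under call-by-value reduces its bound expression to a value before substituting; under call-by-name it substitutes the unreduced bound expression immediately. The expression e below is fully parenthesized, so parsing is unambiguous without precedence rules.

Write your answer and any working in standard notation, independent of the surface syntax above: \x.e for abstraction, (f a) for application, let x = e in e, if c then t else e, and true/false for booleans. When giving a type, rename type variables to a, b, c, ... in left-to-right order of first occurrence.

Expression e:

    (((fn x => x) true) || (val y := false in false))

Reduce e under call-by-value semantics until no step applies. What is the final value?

Answer: true

Trace:
step 0: (((\x.x) true) || (let y = false in false))
step 1: [beta@0] (true || (let y = false in false))
step 2: [let@1] (true || false)
step 3: [delta@root] true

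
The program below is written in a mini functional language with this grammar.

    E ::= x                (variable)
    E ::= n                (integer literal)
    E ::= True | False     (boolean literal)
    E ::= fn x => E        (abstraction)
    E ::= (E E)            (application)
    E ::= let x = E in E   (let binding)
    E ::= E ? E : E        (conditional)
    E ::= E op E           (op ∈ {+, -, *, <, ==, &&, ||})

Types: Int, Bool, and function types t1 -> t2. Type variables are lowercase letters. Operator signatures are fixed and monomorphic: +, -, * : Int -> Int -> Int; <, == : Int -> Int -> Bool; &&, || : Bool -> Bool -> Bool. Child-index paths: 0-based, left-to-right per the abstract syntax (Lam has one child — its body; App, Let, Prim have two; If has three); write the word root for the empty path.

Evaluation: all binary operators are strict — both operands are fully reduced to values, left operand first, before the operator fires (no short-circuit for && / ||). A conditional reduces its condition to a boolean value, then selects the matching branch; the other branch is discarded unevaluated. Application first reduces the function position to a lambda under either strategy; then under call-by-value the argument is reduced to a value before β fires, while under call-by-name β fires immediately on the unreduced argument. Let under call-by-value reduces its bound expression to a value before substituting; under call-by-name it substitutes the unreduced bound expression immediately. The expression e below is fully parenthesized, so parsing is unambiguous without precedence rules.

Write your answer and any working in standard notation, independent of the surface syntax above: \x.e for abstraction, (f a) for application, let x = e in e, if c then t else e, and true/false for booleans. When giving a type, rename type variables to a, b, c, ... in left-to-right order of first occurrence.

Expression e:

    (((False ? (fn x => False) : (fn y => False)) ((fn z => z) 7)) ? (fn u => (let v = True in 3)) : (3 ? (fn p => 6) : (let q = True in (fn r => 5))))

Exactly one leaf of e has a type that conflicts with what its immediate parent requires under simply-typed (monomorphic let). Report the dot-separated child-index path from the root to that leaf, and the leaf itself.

Working:
  unify Bool ~ Bool
\x._ : a -> Bool
\y._ : b -> Bool
  unify a -> Bool ~ b -> Bool
  unify a ~ b
  unify Bool ~ Bool
z : c
\z._ : c -> c
  unify c -> c ~ Int -> d
  unify c ~ Int
  unify Int ~ d
_ _ : Int
  unify b -> Bool ~ Int -> e
  unify b ~ Int
  unify Bool ~ e
_ _ : Bool
  unify Bool ~ Bool
let v : Bool
\u._ : f -> Int
  unify Int ~ Bool
  FAIL: mismatch Int ~ Bool

Answer: 2.0 : 3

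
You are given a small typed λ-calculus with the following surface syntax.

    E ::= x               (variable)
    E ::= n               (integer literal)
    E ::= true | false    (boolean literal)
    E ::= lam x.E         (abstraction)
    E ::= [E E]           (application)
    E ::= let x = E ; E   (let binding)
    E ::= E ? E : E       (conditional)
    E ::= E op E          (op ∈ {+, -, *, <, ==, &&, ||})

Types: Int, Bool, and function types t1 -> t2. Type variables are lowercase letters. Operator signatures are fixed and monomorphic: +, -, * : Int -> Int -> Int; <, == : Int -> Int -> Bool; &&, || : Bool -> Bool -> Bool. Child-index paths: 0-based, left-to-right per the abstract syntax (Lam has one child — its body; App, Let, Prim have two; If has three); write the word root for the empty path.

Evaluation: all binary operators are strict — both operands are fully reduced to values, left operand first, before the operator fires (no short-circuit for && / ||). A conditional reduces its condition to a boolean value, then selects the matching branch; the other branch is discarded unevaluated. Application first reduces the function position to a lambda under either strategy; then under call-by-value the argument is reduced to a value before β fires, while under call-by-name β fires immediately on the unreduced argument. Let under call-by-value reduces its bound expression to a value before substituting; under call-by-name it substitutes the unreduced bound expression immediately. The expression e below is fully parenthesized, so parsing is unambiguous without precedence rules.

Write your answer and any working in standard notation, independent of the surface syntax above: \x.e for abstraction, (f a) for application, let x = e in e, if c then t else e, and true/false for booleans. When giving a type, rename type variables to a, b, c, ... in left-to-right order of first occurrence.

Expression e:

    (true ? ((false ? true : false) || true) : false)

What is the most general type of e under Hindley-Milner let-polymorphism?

Derivation:
  unify Bool ~ Bool
  unify Bool ~ Bool
  unify Bool ~ Bool
  unify Bool ~ Bool
  unify Bool ~ Bool
  unify Bool ~ Bool

Answer: Bool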